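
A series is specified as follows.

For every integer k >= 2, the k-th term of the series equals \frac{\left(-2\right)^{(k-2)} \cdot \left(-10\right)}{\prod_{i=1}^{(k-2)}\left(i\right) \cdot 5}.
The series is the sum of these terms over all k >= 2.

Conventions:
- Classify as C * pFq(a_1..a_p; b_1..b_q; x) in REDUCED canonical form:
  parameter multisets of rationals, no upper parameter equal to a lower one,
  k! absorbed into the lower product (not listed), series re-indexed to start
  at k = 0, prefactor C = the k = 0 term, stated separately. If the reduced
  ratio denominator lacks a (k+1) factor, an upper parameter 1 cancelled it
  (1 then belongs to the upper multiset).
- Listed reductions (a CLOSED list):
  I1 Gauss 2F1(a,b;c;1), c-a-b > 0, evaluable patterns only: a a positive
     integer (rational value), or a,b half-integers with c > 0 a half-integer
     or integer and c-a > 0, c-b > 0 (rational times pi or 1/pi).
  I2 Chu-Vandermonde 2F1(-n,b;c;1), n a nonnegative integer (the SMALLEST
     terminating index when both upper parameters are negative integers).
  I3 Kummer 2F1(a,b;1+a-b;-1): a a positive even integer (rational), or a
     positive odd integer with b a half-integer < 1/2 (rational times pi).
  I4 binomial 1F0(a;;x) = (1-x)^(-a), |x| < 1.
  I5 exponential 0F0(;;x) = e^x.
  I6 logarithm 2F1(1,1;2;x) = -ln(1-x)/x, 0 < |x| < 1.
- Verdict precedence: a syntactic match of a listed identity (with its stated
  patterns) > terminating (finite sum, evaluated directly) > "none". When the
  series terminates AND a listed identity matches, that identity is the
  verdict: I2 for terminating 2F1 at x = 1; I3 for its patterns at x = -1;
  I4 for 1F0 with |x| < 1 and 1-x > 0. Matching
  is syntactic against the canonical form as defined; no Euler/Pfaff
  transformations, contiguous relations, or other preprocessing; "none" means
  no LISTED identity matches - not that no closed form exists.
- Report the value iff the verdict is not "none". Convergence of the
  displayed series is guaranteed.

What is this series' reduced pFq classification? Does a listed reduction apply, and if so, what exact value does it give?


Canonical form: C = -2 times 0F0 with upper {-}, lower {-}, x = -2. Verdict: this is exponential (I5) (the 0F0 exponential series at x = -2). Value: \left(-2\right) \cdot e^{-2}.

Key step: x = -2 and the constant factors (C = -2) combine into one prefactor.
Ratio: r(k) = -2 * 1 / [(k+1)] - poly over poly, x = -2 from leading terms; C = -2 at k = 0.


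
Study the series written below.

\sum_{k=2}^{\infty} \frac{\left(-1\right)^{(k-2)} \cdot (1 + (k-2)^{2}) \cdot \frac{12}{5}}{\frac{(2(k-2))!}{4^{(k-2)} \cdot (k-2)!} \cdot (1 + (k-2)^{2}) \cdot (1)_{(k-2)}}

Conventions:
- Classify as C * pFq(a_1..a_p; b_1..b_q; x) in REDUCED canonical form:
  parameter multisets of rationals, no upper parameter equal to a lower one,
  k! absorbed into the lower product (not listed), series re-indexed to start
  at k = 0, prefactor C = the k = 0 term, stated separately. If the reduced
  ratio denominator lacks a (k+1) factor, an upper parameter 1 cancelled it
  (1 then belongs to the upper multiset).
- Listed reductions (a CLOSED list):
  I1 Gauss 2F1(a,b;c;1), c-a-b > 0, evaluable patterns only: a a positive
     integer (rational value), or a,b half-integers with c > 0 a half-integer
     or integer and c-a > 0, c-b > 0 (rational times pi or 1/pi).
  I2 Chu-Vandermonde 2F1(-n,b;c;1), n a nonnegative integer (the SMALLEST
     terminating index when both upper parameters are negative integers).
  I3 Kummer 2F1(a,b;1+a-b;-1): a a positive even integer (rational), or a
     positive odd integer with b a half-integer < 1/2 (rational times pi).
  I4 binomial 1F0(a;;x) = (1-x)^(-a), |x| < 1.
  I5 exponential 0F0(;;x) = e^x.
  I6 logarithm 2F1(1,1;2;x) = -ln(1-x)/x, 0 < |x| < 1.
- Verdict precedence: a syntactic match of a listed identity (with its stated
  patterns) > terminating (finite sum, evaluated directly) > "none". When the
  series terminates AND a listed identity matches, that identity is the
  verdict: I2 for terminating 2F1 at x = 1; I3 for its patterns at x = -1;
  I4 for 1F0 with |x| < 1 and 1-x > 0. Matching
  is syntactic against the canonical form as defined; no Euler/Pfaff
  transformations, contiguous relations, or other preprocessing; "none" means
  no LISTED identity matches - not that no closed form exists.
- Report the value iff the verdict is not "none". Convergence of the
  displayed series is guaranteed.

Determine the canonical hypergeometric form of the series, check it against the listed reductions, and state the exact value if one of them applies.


Key step: t_0 = \frac{12}{5} here, and the lower (2k)!/(4^k k!) block (prefactor 12/5) is (1/2)_k.
Step ratio: r(k) = -1 * 1 / [(k+\frac{1}{2}) (k+1)] ; factor over Q: parameters, x = -1, and C = \frac{12}{5}.

Classification (C = \frac{12}{5}): 0F1 with upper {-}, lower {\frac{1}{2}}, argument x = -1. Verdict: none (x = -1): each listed identity misses the multisets {-} ; {\frac{1}{2}}.


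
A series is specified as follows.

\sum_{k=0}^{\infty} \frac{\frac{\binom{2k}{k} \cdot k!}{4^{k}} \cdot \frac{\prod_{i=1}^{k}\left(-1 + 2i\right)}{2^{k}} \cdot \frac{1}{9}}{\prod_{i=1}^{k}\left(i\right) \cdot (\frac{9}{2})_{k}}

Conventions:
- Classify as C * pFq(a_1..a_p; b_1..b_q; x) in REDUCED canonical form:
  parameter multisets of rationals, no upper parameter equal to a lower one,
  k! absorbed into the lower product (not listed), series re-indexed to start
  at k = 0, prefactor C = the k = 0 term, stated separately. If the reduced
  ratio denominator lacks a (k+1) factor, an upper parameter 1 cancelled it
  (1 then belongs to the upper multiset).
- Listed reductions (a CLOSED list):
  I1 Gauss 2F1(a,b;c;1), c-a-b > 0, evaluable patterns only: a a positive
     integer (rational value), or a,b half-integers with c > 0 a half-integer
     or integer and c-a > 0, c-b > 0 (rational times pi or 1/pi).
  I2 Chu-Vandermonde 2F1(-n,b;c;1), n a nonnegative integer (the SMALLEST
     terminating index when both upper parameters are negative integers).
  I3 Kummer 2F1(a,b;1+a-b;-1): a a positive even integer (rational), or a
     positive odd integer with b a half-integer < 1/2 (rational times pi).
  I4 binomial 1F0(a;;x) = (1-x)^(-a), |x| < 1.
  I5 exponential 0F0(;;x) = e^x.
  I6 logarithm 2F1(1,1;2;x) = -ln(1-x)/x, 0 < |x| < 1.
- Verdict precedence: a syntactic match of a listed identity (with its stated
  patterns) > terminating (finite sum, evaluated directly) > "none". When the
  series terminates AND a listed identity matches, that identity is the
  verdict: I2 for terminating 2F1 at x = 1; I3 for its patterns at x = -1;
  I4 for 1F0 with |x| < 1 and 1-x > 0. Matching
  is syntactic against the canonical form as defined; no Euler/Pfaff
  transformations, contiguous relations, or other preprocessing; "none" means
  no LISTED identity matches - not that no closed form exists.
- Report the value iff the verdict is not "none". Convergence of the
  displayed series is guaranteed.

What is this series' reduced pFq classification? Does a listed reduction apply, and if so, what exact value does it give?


Reduced: x = 1, 2F1, upper = {\frac{1}{2}, \frac{1}{2}}, lower = {\frac{9}{2}}, C = \frac{1}{9}. Verdict: Gauss (I1, half-integer pattern) fires (x = 1; upper {\frac{1}{2}, \frac{1}{2}} half-integers, c = \frac{9}{2} in the evaluable pattern). Sum: \frac{175}{4608} \cdot \pi.

The tell: with t_0 = \frac{1}{9}, the odd product 1*3*...*(2k-1) (C = 1/9, x = 1) is 2^k (1/2)_k.
Step ratio: r(k) = 1 * (k+\frac{1}{2}) (k+\frac{1}{2}) / [(k+\frac{9}{2}) (k+1)] - rational in k, leading ratio 1; with t_0 = \frac{1}{9}, classification follows.


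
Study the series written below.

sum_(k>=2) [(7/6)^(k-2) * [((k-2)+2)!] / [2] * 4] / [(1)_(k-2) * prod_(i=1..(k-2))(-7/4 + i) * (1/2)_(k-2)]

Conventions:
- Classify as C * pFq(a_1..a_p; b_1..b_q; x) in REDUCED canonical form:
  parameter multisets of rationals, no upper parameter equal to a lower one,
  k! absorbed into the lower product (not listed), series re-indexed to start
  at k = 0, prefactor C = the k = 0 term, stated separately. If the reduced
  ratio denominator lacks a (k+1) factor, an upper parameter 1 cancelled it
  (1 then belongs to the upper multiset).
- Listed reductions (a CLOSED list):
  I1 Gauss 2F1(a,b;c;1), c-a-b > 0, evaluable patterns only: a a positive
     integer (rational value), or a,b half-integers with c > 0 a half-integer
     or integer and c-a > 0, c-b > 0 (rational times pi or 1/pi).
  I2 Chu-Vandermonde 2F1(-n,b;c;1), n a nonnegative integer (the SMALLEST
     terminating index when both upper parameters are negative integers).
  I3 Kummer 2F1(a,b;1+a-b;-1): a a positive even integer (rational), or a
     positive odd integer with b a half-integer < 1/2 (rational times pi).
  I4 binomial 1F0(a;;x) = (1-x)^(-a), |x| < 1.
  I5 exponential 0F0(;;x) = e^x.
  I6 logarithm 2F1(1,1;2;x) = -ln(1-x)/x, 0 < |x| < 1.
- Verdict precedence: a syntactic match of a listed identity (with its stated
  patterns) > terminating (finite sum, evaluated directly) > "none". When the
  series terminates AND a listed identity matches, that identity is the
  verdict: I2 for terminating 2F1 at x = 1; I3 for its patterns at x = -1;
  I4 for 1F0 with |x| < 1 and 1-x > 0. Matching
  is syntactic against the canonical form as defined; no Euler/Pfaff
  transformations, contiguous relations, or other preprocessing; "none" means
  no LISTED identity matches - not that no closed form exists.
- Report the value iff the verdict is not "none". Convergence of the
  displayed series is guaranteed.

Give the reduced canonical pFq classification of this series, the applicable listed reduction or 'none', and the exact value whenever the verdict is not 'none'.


This is 4 * 1F2(3; -3/4, 1/2; 7/6) in reduced canonical form. Verdict: none. Every listed pattern misses the 1F2 form at 7/6, upper {3}.

Structural cue: t_0 = 4 here, and the lower running product (C = 4) is a rising factorial.
Term ratio: r(k) = (7/6) * (k+3) / [(k-3/4) (k+1/2) (k+1)] - rational; roots negated = parameters, x = (7/6), C = 4.


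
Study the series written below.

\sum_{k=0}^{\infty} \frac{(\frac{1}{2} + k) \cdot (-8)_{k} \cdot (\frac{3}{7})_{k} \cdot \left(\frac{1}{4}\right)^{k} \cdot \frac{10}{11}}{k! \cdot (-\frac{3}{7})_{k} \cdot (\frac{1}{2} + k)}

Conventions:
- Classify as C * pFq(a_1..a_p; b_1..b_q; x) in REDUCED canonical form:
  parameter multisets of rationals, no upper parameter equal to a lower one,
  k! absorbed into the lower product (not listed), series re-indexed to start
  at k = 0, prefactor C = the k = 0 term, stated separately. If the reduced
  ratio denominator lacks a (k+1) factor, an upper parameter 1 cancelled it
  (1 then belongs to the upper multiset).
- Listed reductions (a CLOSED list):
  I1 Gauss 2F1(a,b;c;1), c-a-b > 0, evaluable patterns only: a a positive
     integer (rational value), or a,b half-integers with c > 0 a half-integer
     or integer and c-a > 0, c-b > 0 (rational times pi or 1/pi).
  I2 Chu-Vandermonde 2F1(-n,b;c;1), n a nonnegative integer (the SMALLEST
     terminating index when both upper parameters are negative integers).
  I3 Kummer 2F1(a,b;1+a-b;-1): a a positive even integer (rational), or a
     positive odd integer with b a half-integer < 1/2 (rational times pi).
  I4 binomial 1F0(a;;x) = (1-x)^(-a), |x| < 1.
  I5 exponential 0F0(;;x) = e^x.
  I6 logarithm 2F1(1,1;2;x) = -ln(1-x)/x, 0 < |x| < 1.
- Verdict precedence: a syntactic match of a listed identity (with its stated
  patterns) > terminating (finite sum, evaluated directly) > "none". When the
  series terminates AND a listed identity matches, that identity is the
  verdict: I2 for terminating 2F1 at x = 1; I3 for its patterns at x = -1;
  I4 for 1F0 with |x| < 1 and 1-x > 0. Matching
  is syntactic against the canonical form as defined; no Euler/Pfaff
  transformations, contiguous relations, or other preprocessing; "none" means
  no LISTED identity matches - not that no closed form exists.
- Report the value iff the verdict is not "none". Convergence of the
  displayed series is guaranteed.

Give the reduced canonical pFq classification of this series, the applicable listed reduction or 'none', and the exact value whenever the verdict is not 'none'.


Canonical form: C = \frac{10}{11} times 2F1 with upper {-8, \frac{3}{7}}, lower {-\frac{3}{7}}, x = \frac{1}{4}. Verdict: terminating at k = 8: the factor (-8)_k kills every later term; summing the 9 survivors is exact. Its exact value is \frac{3874126771}{4742053888}.

First insight: x = \frac{1}{4} and the factor k + 1/2 cancels (top and bottom), leaving prefactor 10/11.
Adjacent-term ratio: r(k) = \frac{1}{4} * (k-8) (k+\frac{3}{7}) / [(k-\frac{3}{7}) (k+1)] - rational; roots negated = parameters, x = \frac{1}{4}, C = \frac{10}{11}.


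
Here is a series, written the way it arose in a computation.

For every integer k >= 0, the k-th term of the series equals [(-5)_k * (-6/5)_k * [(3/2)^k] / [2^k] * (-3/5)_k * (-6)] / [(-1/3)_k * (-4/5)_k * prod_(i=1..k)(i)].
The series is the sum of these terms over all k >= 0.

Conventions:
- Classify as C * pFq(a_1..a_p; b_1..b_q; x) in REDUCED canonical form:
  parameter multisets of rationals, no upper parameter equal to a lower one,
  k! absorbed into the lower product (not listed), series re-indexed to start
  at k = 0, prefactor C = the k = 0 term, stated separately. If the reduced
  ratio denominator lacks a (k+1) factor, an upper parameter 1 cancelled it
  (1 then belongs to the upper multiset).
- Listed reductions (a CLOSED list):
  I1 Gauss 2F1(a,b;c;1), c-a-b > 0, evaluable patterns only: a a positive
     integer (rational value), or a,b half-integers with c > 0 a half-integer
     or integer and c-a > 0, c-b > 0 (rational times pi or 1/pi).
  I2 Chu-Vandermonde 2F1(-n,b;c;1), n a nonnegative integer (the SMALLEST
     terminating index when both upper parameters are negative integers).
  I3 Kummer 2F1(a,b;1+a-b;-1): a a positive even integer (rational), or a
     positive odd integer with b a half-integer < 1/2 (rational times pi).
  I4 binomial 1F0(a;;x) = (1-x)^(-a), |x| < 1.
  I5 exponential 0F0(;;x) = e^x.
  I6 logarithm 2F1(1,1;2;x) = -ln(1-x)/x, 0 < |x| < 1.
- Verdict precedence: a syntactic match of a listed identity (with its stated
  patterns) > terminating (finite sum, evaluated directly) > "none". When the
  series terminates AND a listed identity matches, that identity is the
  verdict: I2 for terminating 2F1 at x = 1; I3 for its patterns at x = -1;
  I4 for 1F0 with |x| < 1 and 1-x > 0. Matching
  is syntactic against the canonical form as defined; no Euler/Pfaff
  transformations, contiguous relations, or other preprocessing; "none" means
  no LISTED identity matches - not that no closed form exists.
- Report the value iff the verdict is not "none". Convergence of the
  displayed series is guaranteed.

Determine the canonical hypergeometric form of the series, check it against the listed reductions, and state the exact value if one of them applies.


Classification (C = -6): 3F2 with upper {-5, -6/5, -3/5}, lower {-4/5, -1/3}, argument x = 3/4. Verdict: terminating - the sum ends at index 5 because -5 is a negative integer; exact evaluation follows. Its exact value is 1425373369269/15488000000.

The tell: from the first term -6: the two k-th powers (C = -6) combine into one argument.
Ratio: r(k) = (3/4) * (k-5) (k-6/5) (k-3/5) / [(k-4/5) (k-1/3) (k+1)] - rational in k, leading ratio (3/4); with t_0 = -6, classification follows.


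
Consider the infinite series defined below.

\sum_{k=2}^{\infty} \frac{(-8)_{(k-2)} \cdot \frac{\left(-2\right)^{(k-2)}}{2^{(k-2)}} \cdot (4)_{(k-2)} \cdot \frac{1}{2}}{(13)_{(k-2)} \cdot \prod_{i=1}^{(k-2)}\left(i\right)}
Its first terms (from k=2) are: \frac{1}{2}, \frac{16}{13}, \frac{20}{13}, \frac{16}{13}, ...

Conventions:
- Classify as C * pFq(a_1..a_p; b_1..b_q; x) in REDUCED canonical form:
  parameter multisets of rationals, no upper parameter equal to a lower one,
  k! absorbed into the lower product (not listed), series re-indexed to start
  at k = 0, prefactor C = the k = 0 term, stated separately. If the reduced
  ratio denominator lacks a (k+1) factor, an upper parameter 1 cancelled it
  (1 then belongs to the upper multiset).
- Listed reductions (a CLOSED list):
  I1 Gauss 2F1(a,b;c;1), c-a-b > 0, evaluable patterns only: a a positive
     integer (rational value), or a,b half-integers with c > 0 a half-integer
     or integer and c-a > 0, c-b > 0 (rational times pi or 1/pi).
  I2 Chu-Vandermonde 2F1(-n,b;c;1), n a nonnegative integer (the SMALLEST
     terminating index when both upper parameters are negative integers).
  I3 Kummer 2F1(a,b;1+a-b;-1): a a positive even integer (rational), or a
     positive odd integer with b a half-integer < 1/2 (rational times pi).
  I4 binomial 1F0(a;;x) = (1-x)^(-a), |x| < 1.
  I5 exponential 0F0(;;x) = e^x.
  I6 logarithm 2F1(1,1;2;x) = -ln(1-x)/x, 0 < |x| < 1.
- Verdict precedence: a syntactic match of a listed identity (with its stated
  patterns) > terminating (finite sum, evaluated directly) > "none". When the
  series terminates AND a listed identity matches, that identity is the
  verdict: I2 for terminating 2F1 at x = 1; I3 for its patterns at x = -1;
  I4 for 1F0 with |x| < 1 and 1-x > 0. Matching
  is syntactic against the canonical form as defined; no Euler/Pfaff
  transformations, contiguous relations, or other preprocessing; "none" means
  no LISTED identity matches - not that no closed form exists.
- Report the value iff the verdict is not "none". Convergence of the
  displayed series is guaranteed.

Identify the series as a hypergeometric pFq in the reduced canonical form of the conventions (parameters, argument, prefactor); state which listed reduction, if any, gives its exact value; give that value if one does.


Canonical form: C = \frac{1}{2} times 2F1 with upper {-8, 4}, lower {13}, x = -1. Verdict: Kummer (I3) fires (x = -1; c = 13 equals 1+a-b for upper {-8, 4}: listed pattern). Value: \frac{11}{2}.

The tell: t_0 being \frac{1}{2}, the two k-th powers (C = 1/2) combine into one argument.
Term ratio: r(k) = -1 * (k-8) (k+4) / [(k+13) (k+1)] ; factor over Q: parameters, x = -1, and C = \frac{1}{2}.


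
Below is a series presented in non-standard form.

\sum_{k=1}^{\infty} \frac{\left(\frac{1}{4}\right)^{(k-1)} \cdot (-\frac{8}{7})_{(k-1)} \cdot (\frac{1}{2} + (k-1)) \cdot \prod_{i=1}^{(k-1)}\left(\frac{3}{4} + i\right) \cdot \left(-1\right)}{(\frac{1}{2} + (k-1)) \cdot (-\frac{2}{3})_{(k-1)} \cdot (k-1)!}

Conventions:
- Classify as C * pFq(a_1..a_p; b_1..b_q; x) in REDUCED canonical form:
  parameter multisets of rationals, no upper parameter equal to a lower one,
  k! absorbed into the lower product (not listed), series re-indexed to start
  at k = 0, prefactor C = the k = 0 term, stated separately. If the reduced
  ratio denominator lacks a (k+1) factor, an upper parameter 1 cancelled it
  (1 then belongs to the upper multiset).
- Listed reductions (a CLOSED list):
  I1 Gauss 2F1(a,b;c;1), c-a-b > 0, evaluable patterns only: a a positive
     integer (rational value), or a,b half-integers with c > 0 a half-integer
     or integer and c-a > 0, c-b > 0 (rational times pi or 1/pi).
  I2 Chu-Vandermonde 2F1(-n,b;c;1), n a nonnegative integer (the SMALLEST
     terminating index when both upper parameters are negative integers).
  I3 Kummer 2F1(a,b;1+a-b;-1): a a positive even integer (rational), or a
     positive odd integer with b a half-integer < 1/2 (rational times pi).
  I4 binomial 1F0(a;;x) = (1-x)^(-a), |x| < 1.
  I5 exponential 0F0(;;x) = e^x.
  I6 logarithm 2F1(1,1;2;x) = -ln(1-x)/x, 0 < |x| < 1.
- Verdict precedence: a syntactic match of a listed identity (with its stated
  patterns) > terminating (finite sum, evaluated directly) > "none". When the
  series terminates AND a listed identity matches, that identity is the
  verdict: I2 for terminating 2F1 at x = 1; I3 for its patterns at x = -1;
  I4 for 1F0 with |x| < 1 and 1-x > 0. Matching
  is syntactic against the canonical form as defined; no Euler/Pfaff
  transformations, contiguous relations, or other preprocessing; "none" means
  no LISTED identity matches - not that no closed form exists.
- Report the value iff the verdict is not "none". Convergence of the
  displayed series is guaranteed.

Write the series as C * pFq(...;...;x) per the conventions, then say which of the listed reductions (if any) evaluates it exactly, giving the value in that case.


Classification (C = -1): 2F1 with upper {-\frac{8}{7}, \frac{7}{4}}, lower {-\frac{2}{3}}, argument x = \frac{1}{4}. Verdict: none (x = \frac{1}{4}): each listed identity misses the multisets {-\frac{8}{7}, \frac{7}{4}} ; {-\frac{2}{3}}.

Structural cue: with t_0 = -1, k + 1/2 divides numerator and denominator alike; prefactor -1 after cancelling.
Consecutive-term ratio: r(k) = \frac{1}{4} * (k-\frac{8}{7}) (k+\frac{7}{4}) / [(k-\frac{2}{3}) (k+1)] - rational; roots negated = parameters, x = \frac{1}{4}, C = -1.


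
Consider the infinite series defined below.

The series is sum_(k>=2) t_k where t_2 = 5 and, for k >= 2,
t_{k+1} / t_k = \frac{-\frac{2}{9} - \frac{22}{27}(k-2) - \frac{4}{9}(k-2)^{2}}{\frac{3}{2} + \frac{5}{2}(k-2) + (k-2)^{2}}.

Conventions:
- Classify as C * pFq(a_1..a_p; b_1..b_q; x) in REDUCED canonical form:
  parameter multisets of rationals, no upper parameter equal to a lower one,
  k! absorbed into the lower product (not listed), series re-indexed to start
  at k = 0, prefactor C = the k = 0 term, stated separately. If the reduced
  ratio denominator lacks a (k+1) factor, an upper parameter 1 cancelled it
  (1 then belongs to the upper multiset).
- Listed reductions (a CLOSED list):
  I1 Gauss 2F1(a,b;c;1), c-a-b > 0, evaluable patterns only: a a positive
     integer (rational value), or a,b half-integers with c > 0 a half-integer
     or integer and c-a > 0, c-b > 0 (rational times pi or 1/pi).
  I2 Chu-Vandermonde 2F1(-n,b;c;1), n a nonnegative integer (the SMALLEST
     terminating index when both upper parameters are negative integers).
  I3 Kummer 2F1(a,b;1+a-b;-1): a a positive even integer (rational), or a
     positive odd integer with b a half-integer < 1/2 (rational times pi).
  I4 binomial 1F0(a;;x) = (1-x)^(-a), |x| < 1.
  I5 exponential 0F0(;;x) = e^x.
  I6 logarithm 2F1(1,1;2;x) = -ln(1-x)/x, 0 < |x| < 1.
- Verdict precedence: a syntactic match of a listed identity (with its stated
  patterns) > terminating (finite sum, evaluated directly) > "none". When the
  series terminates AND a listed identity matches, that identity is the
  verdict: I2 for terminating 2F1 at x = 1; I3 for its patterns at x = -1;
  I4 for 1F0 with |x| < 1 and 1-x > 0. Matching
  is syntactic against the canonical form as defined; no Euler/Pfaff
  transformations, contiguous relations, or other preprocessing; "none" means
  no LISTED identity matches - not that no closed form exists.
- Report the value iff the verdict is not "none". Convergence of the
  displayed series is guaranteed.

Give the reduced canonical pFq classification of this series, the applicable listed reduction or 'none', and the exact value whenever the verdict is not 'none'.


Classification (C = 5): 1F0 with upper {\frac{1}{3}}, lower {-}, argument x = -\frac{4}{9}. Verdict: binomial (I4) matches (the 1F0 binomial series: exponent -1/3, x = -\frac{4}{9}). Sum: 5 \cdot \left(\frac{13}{9}\right)^{-\frac{1}{3}}.

The tell: from the first term 5: cancel k + 3/2 from the displayed ratio first; then prefactor 5.
Term ratio: r(k) = -\frac{4}{9} * (k+\frac{1}{3}) / [(k+1)] - rational; roots negated = parameters, x = -\frac{4}{9}, C = 5.


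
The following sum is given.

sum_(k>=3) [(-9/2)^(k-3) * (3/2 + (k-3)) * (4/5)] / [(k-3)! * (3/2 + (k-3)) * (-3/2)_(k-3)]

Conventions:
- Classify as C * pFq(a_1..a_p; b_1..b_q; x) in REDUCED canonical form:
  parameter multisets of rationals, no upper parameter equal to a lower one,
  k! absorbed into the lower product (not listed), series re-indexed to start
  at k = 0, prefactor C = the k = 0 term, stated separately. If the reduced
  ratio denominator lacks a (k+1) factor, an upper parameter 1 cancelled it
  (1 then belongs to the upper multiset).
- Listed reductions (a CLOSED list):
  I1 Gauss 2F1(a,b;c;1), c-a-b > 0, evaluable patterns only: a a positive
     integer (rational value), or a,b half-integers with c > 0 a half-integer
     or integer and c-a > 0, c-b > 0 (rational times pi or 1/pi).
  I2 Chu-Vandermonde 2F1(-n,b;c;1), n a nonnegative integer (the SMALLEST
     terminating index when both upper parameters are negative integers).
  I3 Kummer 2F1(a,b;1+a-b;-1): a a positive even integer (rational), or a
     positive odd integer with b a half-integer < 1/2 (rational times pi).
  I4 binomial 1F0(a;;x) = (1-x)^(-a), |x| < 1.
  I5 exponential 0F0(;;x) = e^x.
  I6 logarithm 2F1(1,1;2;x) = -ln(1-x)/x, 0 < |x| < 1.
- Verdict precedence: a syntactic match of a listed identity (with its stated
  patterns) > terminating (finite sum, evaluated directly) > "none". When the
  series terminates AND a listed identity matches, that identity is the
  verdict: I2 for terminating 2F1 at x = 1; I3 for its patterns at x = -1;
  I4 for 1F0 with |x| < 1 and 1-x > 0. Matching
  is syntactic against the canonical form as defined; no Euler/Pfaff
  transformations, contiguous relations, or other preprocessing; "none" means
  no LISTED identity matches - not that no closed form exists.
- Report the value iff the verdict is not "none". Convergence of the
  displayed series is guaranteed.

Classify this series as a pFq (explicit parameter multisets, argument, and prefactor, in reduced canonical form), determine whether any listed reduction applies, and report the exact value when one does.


Structural cue: from the first term 4/5: k + 3/2 divides numerator and denominator alike; C = 4/5, x = -9/2 after cancelling.
Term ratio: r(k) = (-9/2) * 1 / [(k-3/2) (k+1)] - rational; roots negated = parameters, x = (-9/2), C = 4/5.

x = -9/2 here; the reduced form reads 0F1, upper {-}, lower {-3/2}, C = 4/5. Verdict: none here - no I1-I6 shape fits x = -9/2 with lower {-3/2}.


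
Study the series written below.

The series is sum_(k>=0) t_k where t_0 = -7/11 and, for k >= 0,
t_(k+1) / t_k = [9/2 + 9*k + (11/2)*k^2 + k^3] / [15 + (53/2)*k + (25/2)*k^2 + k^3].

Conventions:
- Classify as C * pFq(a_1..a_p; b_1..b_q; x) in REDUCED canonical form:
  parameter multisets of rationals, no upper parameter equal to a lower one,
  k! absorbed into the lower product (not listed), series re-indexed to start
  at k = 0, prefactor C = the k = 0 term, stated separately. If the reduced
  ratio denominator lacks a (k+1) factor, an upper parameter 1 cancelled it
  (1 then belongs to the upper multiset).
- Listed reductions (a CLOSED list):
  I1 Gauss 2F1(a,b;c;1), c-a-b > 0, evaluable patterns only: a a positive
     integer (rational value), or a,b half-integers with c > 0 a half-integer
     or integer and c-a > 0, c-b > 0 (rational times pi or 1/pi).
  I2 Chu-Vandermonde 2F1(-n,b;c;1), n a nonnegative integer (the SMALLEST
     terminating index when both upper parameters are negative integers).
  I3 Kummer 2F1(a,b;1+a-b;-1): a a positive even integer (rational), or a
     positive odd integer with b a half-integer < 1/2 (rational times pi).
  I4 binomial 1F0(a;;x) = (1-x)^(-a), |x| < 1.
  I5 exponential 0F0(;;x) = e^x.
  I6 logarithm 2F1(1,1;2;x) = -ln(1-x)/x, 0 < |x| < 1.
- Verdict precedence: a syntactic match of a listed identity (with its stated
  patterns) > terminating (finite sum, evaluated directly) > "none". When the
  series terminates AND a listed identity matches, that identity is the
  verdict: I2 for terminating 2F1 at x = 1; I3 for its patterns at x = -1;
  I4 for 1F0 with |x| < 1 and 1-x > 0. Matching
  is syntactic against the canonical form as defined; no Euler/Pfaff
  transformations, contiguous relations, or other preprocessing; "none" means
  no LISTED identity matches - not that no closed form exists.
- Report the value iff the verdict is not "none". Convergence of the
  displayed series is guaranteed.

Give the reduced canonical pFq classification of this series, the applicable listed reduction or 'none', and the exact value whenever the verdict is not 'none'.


Reduced: x = 1, 2F1, upper = {1, 3}, lower = {10}, C = -7/11. Verdict: the Gauss summation I1 applies (x = 1: the Gamma ratio telescopes since c-a-b = 6 > 0 and a = 1 in Z>0). Sum: -21/22.

The tell: t_0 = -7/11 here, and factor the ratio over Q (prefactor -7/11): negated roots = parameters.
Step ratio: r(k) = 1 * (k+1) (k+3) / [(k+10) (k+1)] - rational in k. x = 1; t_0 = -7/11; negate the roots.


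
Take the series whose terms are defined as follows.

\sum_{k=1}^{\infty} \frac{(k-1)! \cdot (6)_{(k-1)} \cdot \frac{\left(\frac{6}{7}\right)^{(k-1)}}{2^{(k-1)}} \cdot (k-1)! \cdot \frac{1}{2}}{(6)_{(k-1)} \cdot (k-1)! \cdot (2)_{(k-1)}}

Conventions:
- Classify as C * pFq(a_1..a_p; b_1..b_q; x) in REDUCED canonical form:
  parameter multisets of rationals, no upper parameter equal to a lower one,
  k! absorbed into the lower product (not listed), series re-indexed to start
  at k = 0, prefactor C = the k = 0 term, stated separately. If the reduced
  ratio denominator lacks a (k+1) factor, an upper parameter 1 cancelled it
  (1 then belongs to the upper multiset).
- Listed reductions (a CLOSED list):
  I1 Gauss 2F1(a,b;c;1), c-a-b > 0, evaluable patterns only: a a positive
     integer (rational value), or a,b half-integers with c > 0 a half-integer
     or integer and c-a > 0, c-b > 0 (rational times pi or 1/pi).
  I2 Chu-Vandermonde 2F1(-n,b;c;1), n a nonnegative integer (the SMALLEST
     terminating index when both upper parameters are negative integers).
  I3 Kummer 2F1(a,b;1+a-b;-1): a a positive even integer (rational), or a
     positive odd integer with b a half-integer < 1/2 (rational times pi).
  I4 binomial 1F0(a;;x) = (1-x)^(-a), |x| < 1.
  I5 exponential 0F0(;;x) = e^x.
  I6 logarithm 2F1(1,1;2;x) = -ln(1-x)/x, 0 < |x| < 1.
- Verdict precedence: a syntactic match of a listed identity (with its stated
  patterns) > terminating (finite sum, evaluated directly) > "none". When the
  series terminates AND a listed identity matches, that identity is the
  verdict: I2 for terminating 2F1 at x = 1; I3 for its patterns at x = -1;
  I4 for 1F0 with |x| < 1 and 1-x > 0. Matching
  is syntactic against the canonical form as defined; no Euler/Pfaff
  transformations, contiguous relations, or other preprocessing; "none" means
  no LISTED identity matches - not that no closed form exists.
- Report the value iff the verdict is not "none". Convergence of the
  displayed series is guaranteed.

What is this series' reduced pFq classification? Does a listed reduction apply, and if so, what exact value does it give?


The series (x = \frac{3}{7}) is 2F1: upper {1, 1}, lower {2}, prefactor \frac{1}{2}. Verdict: the logarithmic series (I6) applies (the logarithm: parameters (1,1;2), x = \frac{3}{7}). Value: \left(-\frac{7}{6}\right) \cdot \ln\left(\frac{4}{7}\right).

Key step: x = \frac{3}{7} and the factorial ratio (prefactor 1/2) (k+a-1)!/(a-1)! is a rising factorial (a)_k.
Step ratio: r(k) = \frac{3}{7} * (k+1) (k+1) / [(k+2) (k+1)] - rational in k. x = \frac{3}{7}; t_0 = \frac{1}{2}; negate the roots.


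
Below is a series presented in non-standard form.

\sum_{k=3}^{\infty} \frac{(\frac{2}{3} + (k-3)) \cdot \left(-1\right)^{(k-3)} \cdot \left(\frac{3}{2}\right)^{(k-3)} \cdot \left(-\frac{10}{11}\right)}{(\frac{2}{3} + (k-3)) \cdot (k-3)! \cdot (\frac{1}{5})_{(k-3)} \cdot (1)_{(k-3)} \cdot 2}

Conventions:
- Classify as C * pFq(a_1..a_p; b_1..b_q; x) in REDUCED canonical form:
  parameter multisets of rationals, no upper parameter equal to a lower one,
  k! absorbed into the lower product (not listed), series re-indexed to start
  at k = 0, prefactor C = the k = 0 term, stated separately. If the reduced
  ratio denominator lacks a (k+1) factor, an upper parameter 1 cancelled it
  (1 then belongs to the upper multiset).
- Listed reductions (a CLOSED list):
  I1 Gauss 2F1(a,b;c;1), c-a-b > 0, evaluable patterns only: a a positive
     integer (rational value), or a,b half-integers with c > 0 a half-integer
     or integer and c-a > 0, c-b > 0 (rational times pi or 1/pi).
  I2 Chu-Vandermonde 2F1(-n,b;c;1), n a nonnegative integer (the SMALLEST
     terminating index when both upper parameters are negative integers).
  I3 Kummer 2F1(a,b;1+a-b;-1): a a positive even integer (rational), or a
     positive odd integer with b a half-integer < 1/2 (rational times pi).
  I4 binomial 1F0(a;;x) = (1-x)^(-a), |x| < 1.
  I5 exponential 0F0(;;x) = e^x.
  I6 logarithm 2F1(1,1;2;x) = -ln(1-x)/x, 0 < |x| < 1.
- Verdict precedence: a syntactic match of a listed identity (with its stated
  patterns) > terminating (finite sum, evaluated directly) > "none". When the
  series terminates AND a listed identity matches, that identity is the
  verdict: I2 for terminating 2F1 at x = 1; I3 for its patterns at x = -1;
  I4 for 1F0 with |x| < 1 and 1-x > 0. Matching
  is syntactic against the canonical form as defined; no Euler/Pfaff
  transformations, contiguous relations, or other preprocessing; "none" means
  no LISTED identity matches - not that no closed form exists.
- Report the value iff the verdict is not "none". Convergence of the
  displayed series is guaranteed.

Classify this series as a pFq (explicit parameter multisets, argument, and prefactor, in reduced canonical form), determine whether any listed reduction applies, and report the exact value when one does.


Classification (C = -\frac{5}{11}): 0F2 with upper {-}, lower {\frac{1}{5}, 1}, argument x = -\frac{3}{2}. Verdict: none. A 0F2 with upper {-} fits none of I1-I6 at x = -\frac{3}{2}; the sum runs forever.

Key step: x = -\frac{3}{2} and the (-1)^k factor (C = -5/11, x = -3/2) folds into the argument's sign.
Adjacent-term ratio: r(k) = -\frac{3}{2} * 1 / [(k+\frac{1}{5}) (k+1) (k+1)] - rational in k, leading ratio -\frac{3}{2}; with t_0 = -\frac{5}{11}, classification follows.


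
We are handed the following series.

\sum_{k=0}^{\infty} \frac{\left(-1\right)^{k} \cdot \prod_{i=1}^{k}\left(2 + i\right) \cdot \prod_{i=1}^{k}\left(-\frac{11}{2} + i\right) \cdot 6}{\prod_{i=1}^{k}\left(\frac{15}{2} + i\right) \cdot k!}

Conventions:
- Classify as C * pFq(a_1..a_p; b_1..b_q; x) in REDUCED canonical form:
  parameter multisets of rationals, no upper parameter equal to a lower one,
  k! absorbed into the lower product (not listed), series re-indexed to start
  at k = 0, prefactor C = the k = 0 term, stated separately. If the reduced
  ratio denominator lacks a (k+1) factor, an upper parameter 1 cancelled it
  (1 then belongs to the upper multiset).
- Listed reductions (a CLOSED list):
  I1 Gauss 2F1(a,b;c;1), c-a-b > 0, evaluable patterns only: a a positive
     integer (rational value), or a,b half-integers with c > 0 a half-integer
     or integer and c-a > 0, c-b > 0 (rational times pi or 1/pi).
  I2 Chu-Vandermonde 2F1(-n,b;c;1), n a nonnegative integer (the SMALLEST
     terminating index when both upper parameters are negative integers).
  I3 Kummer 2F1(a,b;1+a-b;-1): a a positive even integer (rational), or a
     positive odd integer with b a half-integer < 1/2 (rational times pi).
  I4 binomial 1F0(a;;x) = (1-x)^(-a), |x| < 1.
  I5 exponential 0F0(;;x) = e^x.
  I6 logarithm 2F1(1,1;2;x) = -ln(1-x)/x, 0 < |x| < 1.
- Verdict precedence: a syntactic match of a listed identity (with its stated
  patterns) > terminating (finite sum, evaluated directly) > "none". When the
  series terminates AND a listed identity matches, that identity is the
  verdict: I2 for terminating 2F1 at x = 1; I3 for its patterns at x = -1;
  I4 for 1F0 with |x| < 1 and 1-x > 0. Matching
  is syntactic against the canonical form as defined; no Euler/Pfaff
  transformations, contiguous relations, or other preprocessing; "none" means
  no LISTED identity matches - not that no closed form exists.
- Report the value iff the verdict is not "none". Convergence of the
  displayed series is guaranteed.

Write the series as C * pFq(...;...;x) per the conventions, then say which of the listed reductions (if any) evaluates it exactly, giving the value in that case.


Prefactor 6, argument -1: 2F1 with upper {-\frac{9}{2}, 3} over lower {\frac{17}{2}}. Verdict (x = -1): the Kummer evaluation I3 applies (x = -1; c = \frac{17}{2} equals 1+a-b for upper {-\frac{9}{2}, 3}: listed pattern). Value: \frac{135135}{16384} \cdot \pi.

The tell: from the first term 6: the running product (C = 6) telescopes to a rising factorial.
Adjacent-term ratio: r(k) = -1 * (k-\frac{9}{2}) (k+3) / [(k+\frac{17}{2}) (k+1)] - rational; roots negated = parameters, x = -1, C = 6.


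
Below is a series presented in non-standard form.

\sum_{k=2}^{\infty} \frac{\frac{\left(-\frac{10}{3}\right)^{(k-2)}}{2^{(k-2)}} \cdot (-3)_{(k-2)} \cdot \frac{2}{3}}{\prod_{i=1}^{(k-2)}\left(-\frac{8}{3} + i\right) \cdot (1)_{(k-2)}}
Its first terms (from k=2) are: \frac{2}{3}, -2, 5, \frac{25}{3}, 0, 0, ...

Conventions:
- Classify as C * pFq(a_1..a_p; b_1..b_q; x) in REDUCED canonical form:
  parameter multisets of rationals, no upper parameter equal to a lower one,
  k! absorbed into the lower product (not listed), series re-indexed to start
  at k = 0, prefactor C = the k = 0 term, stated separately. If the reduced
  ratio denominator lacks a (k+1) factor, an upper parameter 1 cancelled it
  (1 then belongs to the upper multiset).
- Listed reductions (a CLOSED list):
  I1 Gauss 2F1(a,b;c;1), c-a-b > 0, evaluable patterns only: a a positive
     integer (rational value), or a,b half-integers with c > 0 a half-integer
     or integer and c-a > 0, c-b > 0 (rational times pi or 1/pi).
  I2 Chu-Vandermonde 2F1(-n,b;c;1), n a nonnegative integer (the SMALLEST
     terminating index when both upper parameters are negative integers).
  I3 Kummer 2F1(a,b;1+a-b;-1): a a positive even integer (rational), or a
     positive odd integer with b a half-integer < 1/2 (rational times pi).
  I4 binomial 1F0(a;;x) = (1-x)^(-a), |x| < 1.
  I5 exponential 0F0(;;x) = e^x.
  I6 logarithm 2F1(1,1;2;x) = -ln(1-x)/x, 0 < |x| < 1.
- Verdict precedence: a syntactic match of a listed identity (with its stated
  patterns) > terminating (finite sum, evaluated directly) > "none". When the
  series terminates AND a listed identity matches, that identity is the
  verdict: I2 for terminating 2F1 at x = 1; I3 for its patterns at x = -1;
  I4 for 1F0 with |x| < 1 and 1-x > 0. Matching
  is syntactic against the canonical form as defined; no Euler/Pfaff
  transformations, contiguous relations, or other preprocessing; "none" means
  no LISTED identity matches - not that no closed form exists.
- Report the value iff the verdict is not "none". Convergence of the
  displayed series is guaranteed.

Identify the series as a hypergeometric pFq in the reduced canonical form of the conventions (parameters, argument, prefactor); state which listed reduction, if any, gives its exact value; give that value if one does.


This is \frac{2}{3} * 1F1(-3; -\frac{5}{3}; -\frac{5}{3}) in reduced canonical form. Verdict: terminating - the sum ends at index 3 because -3 is a negative integer; exact evaluation follows. Its exact value is 12.

Key step: with t_0 = \frac{2}{3}, the two k-th powers (C = 2/3, x = -5/3) combine into one argument.
Term ratio: r(k) = -\frac{5}{3} * (k-3) / [(k-\frac{5}{3}) (k+1)] - rational; roots negated = parameters, x = -\frac{5}{3}, C = \frac{2}{3}.


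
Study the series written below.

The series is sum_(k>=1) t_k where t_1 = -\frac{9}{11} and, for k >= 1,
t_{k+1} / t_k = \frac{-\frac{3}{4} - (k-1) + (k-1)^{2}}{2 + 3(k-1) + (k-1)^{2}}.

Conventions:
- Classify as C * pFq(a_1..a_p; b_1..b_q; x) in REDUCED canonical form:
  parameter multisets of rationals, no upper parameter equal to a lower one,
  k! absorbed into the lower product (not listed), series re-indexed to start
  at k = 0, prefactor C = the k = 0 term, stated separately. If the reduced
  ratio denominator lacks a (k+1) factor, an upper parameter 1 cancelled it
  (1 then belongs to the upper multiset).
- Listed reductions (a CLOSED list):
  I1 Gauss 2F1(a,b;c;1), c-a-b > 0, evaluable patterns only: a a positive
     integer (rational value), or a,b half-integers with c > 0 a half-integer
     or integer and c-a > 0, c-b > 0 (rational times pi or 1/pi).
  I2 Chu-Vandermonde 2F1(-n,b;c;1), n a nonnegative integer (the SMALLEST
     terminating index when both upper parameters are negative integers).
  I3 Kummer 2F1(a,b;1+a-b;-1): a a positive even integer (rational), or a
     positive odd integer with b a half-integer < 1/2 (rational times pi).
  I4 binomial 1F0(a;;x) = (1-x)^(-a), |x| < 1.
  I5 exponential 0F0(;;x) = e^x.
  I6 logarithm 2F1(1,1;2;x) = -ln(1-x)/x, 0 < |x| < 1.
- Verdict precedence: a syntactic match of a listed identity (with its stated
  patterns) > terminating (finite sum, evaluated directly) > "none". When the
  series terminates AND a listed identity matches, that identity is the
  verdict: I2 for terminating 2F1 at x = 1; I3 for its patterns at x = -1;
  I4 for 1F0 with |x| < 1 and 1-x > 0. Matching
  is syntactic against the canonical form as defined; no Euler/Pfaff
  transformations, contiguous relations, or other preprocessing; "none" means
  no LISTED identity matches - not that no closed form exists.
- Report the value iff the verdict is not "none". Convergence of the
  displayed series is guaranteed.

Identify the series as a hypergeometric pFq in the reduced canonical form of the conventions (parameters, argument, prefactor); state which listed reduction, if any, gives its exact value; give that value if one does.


Structural cue: x = 1 and roots of the ratio polynomials (prefactor -9/11) are the negated parameters.
Adjacent-term ratio: r(k) = 1 * (k-\frac{3}{2}) (k+\frac{1}{2}) / [(k+2) (k+1)] - rational in k, leading ratio 1; with t_0 = -\frac{9}{11}, classification follows.

At argument 1: a 2F1 with upper {-\frac{3}{2}, \frac{1}{2}}, lower {2}, scaled by C = -\frac{9}{11}. Verdict: Gauss (I1, half-integer pattern) matches (x = 1; upper {-\frac{3}{2}, \frac{1}{2}} half-integers, c = 2 in the evaluable pattern). Sum: \left(-\frac{96}{55}\right) / \pi.
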